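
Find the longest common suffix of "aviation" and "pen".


Word 1: "aviation"
Word 2: "pen"
Comparing from end:
  Pos -1: 'n' == 'n'
  Pos -2: 'o' != 'e' (stop)
LCS = "n" (length 1)


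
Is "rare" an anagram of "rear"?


Word 1: "rear" → sorted: aerr
Word 2: "rare" → sorted: aerr
Same letters? aerr == aerr
Anagram = Yes


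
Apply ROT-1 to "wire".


Word: "wire"
Shift: 1
Each letter → (letter + shift) mod 26:
  'w' (22) + 1 = 23 → 'x'
  'i' (8) + 1 = 9 → 'j'
  'r' (17) + 1 = 18 → 's'
  'e' (4) + 1 = 5 → 'f'
Result = "xjsf"


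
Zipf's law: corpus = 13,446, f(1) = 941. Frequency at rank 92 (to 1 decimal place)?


Zipf's law: f(r) = f(1) / r
f(1) = 941
f(92) = 941 / 92
= 10.2 occurrences


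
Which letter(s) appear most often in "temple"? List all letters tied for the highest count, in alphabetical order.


Word: "temple"
Letter counts:
  'e': 2
  'l': 1
  'm': 1
  'p': 1
  't': 1
Maximum count = 2
Most frequent = 'e' (2 times each)


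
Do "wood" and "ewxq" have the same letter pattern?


Pattern of "wood": [0, 1, 1, 2]
Pattern of "ewxq": [0, 1, 2, 3]
Patterns do not match
Same pattern = No


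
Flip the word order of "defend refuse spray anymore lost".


Original: "defend refuse spray anymore lost"
Words (1..n): defend | refuse | spray | anymore | lost
Reversed (n..1): lost | anymore | spray | refuse | defend
Result = "lost anymore spray refuse defend"


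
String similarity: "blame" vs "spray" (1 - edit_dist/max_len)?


Word 1: "blame" (length 5)
Word 2: "spray" (length 5)
One optimal edit sequence:
  1. substitute 'b' -> 's'  (+1)
  2. substitute 'l' -> 'p'  (+1)
  3. substitute 'a' -> 'r'  (+1)
  4. substitute 'm' -> 'a'  (+1)
  5. substitute 'e' -> 'y'  (+1)
Edit distance = 5
Max length = max(5, 5) = 5
Similarity = 1 - 5/5
= 0.0000


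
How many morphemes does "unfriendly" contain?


Word: "unfriendly"
Morphemes: un- / friend / -ly
Each morpheme carries meaning
= 3 morphemes


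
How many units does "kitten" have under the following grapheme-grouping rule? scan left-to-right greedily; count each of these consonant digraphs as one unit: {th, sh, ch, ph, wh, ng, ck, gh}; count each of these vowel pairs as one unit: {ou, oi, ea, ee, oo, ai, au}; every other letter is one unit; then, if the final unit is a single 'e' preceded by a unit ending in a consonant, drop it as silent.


Word: "kitten" (6 letters)
Left-to-right scan:
  (1) 'k' (letter)
  (2) 'i' (letter)
  (3) 't' (letter)
  (4) 't' (letter)
  (5) 'e' (letter)
  (6) 'n' (letter)
Units from scan: 6
Sound units = 6 units


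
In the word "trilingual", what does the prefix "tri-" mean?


Prefix: tri-
As in: trilingual -> tri- + lingual
Meaning = three


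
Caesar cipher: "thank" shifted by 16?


Word: "thank"
Shift: 16
Each letter → (letter + shift) mod 26:
  't' (19) + 16 = 9 → 'j'
  'h' (7) + 16 = 23 → 'x'
  'a' (0) + 16 = 16 → 'q'
  'n' (13) + 16 = 3 → 'd'
  'k' (10) + 16 = 0 → 'a'
Result = "jxqda"


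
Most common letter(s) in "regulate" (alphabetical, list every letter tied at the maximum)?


Word: "regulate"
Letter counts:
  'a': 1
  'e': 2
  'g': 1
  'l': 1
  'r': 1
  't': 1
  'u': 1
Maximum count = 2
Most frequent = 'e' (2 times each)


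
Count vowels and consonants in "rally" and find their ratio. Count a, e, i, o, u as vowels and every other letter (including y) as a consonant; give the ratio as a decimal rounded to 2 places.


Word: "rally"
Vowels (a,e,i,o,u): 1
Consonants: 4
Ratio = 1/4
= 0.25


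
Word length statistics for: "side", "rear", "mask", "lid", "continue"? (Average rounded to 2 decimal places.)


Lengths: "side"=4, "rear"=4, "mask"=4, "lid"=3, "continue"=8
Sum = 23, Count = 5
Average = 23/5 = 4.60
= avg=4.60, min=3, max=8


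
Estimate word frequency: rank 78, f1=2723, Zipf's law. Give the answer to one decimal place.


Zipf's law: f(r) = f(1) / r
f(1) = 2723
f(78) = 2723 / 78
= 34.9 occurrences


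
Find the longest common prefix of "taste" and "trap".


Word 1: "taste"
Word 2: "trap"
Comparing from start:
  Pos 0: 't' == 't'
  Pos 1: 'a' != 'r' (stop)
LCP = "t" (length 1)


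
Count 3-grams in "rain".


Word: "rain" (length 4)
Number of 3-grams = length - 3 + 1 = 4 - 3 + 1
= 2


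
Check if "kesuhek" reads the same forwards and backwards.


Word: "kesuhek"
Reversed: "kehusek"
Forward == Backward? kesuhek != kehusek
Palindrome = No


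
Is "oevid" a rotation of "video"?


Word: "video", Candidate: "oevid"
Method: check if candidate is substring of word+word
"videovideo" contains "oevid"? No
Is rotation = No


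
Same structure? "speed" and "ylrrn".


Pattern of "speed": [0, 1, 2, 2, 3]
Pattern of "ylrrn": [0, 1, 2, 2, 3]
Patterns match
Same pattern = Yes


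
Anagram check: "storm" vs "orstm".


Word 1: "storm" → sorted: morst
Word 2: "orstm" → sorted: morst
Same letters? morst == morst
Anagram = Yes


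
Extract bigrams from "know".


Word: "know" (length 4)
Number of bigrams = 4 - 2 + 1 = 3
  Position 0: "kn"
  Position 1: "no"
  Position 2: "ow"
Bigrams = "kn", "no", "ow"


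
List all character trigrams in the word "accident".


Word: "accident" (length 8)
Number of trigrams = 8 - 3 + 1 = 6
  Position 0: "acc"
  Position 1: "cci"
  Position 2: "cid"
  Position 3: "ide"
  Position 4: "den"
  Position 5: "ent"
Trigrams = "acc", "cci", "cid", "ide", "den", "ent"


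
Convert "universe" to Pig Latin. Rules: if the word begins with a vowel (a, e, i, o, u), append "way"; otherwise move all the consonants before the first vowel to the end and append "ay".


Word: "universe"
Starts with vowel → add 'way'
Pig Latin = "universeway"


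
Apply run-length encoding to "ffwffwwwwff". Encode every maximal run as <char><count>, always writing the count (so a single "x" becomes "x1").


String: "ffwffwwwwff"
Scanning for consecutive runs:
  'f' x 2
  'w' x 1
  'f' x 2
  'w' x 4
  'f' x 2
RLE = "f2w1f2w4f2"


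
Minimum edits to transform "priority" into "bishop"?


Word 1: "priority" (length 8)
Word 2: "bishop" (length 6)
One optimal edit sequence (insert/delete/substitute each cost 1):
  1. delete 'p'  (+1)
  2. substitute 'r' -> 'b'  (+1)
  3. keep 'i'
  4. delete 'o'  (+1)
  5. substitute 'r' -> 's'  (+1)
  6. substitute 'i' -> 'h'  (+1)
  7. substitute 't' -> 'o'  (+1)
  8. substitute 'y' -> 'p'  (+1)
Total edit operations: 7
Edit distance = 7


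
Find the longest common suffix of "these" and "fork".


Word 1: "these"
Word 2: "fork"
Comparing from end:
  Pos -1: 'e' != 'k' (stop)
LCS = "" (length 0)


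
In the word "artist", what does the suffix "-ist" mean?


Suffix: -ist
Example: artist = art + -ist
Meaning = one who practices


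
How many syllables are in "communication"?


Word: "communication"
Syllable breakdown: com-mu-ni-ca-tion
Counting: 5 parts
= 5 syllables


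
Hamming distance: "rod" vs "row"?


Comparing character by character (same length = 3):
  Pos 0: 'r' vs 'r' =
  Pos 1: 'o' vs 'o' =
  Pos 2: 'd' vs 'w' !=
Hamming distance = 1


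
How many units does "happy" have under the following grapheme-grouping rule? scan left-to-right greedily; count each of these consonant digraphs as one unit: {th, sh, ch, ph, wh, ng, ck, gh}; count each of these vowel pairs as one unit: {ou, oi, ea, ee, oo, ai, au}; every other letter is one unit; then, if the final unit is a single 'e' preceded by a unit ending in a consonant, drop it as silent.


Word: "happy" (5 letters)
Left-to-right scan:
  [1] 'h' (letter)
  [2] 'a' (letter)
  [3] 'p' (letter)
  [4] 'p' (letter)
  [5] 'y' (letter)
Units from scan: 5
Sound units = 5 units


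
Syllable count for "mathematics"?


Word: "mathematics"
Syllable breakdown: math-e-mat-ics
Counting: 4 parts
= 4 syllables


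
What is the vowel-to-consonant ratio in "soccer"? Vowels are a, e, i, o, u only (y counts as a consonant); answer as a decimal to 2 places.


Word: "soccer"
Vowels (a,e,i,o,u): 2
Consonants: 4
Ratio = 2/4
= 0.50


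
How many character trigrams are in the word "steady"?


Word: "steady" (length 6)
Number of 3-grams = length - 3 + 1 = 6 - 3 + 1
= 4


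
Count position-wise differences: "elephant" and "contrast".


Comparing character by character (same length = 8):
  Pos 0: 'e' vs 'c' !=
  Pos 1: 'l' vs 'o' !=
  Pos 2: 'e' vs 'n' !=
  Pos 3: 'p' vs 't' !=
  Pos 4: 'h' vs 'r' !=
  Pos 5: 'a' vs 'a' =
  Pos 6: 'n' vs 's' !=
  Pos 7: 't' vs 't' =
Hamming distance = 6


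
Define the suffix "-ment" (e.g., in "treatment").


Suffix: -ment
As in: treatment -> treat + -ment
Meaning = result of action


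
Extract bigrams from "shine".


Word: "shine" (length 5)
Number of bigrams = 5 - 2 + 1 = 4
  Position 0: "sh"
  Position 1: "hi"
  Position 2: "in"
  Position 3: "ne"
Bigrams = "sh", "hi", "in", "ne"


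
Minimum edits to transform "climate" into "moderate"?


Word 1: "climate" (length 7)
Word 2: "moderate" (length 8)
One optimal edit sequence (insert/delete/substitute each cost 1):
  1. insert 'm'  (+1)
  2. substitute 'c' -> 'o'  (+1)
  3. substitute 'l' -> 'd'  (+1)
  4. substitute 'i' -> 'e'  (+1)
  5. substitute 'm' -> 'r'  (+1)
  6. keep 'a'
  7. keep 't'
  8. keep 'e'
Total edit operations: 5
Edit distance = 5


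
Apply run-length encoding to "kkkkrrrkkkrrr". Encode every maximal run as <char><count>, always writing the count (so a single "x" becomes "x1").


String: "kkkkrrrkkkrrr"
Scanning for consecutive runs:
  'k' x 4
  'r' x 3
  'k' x 3
  'r' x 3
RLE = "k4r3k3r3"


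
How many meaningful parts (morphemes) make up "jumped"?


Word: "jumped"
Morphemes: jump / -ed
Each morpheme carries meaning
= 2 morphemes


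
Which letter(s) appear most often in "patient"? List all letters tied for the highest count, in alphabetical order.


Word: "patient"
Letter counts:
  'a': 1
  'e': 1
  'i': 1
  'n': 1
  'p': 1
  't': 2
Maximum count = 2
Most frequent = 't' (2 times each)


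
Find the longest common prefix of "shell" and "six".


Word 1: "shell"
Word 2: "six"
Comparing from start:
  Pos 0: 's' == 's'
  Pos 1: 'h' != 'i' (stop)
LCP = "s" (length 1)


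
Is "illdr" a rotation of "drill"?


Word: "drill", Candidate: "illdr"
Method: check if candidate is substring of word+word
"drilldrill" contains "illdr"? Yes
Is rotation = Yes


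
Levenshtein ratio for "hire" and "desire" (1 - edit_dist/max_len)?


Word 1: "hire" (length 4)
Word 2: "desire" (length 6)
One optimal edit sequence:
  1. insert 'd'  (+1)
  2. insert 'e'  (+1)
  3. substitute 'h' -> 's'  (+1)
  4. keep 'i'
  5. keep 'r'
  6. keep 'e'
Edit distance = 3
Max length = max(4, 6) = 6
Similarity = 1 - 3/6
= 0.5000


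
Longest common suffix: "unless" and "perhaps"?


Word 1: "unless"
Word 2: "perhaps"
Comparing from end:
  Pos -1: 's' == 's'
  Pos -2: 's' != 'p' (stop)
LCS = "s" (length 1)


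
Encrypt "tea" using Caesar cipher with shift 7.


Word: "tea"
Shift: 7
Each letter → (letter + shift) mod 26:
  't' (19) + 7 = 0 → 'a'
  'e' (4) + 7 = 11 → 'l'
  'a' (0) + 7 = 7 → 'h'
Result = "alh"


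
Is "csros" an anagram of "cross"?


Word 1: "cross" → sorted: corss
Word 2: "csros" → sorted: corss
Same letters? corss == corss
Anagram = Yes


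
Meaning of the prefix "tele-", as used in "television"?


Prefix: tele-
Example: television (tele- + vision)
Meaning = distant


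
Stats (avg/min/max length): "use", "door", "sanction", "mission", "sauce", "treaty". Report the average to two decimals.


Lengths: "use"=3, "door"=4, "sanction"=8, "mission"=7, "sauce"=5, "treaty"=6
Sum = 33, Count = 6
Average = 33/6 = 5.50
= avg=5.50, min=3, max=8


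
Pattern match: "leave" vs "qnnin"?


Pattern of "leave": [0, 1, 2, 3, 1]
Pattern of "qnnin": [0, 1, 1, 2, 1]
Patterns do not match
Same pattern = No


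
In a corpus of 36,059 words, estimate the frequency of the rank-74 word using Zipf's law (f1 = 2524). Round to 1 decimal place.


Zipf's law: f(r) = f(1) / r
f(1) = 2524
f(74) = 2524 / 74
= 34.1 occurrences


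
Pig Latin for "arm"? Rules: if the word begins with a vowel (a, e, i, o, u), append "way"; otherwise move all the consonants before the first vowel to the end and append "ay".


Word: "arm"
Starts with vowel → add 'way'
Pig Latin = "armway"


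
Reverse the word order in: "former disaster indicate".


Original: "former disaster indicate"
Words (1..n): former | disaster | indicate
Reversed (n..1): indicate | disaster | former
Result = "indicate disaster former"


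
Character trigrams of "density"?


Word: "density" (length 7)
Number of trigrams = 7 - 3 + 1 = 5
  Position 0: "den"
  Position 1: "ens"
  Position 2: "nsi"
  Position 3: "sit"
  Position 4: "ity"
Trigrams = "den", "ens", "nsi", "sit", "ity"


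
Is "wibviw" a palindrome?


Word: "wibviw"
Reversed: "wivbiw"
Forward == Backward? wibviw != wivbiw
Palindrome = No


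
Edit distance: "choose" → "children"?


Word 1: "choose" (length 6)
Word 2: "children" (length 8)
One optimal edit sequence (insert/delete/substitute each cost 1):
  1. keep 'c'
  2. keep 'h'
  3. insert 'i'  (+1)
  4. substitute 'o' -> 'l'  (+1)
  5. substitute 'o' -> 'd'  (+1)
  6. substitute 's' -> 'r'  (+1)
  7. keep 'e'
  8. insert 'n'  (+1)
Total edit operations: 5
Edit distance = 5


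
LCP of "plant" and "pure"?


Word 1: "plant"
Word 2: "pure"
Comparing from start:
  Pos 0: 'p' == 'p'
  Pos 1: 'l' != 'u' (stop)
LCP = "p" (length 1)


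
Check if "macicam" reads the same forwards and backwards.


Word: "macicam"
Reversed: "macicam"
Forward == Backward? macicam == macicam
Palindrome = Yes


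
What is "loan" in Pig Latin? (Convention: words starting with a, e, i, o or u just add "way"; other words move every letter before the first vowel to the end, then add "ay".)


Word: "loan"
Starts with consonant(s) → move to end, add 'ay'
Consonant cluster: "l"
Pig Latin = "oanlay"


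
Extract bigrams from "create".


Word: "create" (length 6)
Number of bigrams = 6 - 2 + 1 = 5
  Position 0: "cr"
  Position 1: "re"
  Position 2: "ea"
  Position 3: "at"
  Position 4: "te"
Bigrams = "cr", "re", "ea", "at", "te"


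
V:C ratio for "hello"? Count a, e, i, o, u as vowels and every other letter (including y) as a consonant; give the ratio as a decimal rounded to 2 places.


Word: "hello"
Vowels (a,e,i,o,u): 2
Consonants: 3
Ratio = 2/3
= 0.67


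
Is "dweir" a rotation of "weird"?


Word: "weird", Candidate: "dweir"
Method: check if candidate is substring of word+word
"weirdweird" contains "dweir"? Yes
Is rotation = Yes


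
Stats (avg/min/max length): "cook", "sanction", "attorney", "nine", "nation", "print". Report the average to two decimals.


Lengths: "cook"=4, "sanction"=8, "attorney"=8, "nine"=4, "nation"=6, "print"=5
Sum = 35, Count = 6
Average = 35/6 = 5.83
= avg=5.83, min=4, max=8


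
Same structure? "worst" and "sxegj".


Pattern of "worst": [0, 1, 2, 3, 4]
Pattern of "sxegj": [0, 1, 2, 3, 4]
Patterns match
Same pattern = Yes


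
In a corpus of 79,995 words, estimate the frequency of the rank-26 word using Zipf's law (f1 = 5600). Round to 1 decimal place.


Zipf's law: f(r) = f(1) / r
f(1) = 5600
f(26) = 5600 / 26
= 215.4 occurrences


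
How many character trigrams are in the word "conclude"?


Word: "conclude" (length 8)
Number of 3-grams = length - 3 + 1 = 8 - 3 + 1
= 6


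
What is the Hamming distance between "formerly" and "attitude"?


Comparing character by character (same length = 8):
  Pos 0: 'f' vs 'a' !=
  Pos 1: 'o' vs 't' !=
  Pos 2: 'r' vs 't' !=
  Pos 3: 'm' vs 'i' !=
  Pos 4: 'e' vs 't' !=
  Pos 5: 'r' vs 'u' !=
  Pos 6: 'l' vs 'd' !=
  Pos 7: 'y' vs 'e' !=
Hamming distance = 8


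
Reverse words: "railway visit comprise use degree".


Original: "railway visit comprise use degree"
Words (1..n): railway | visit | comprise | use | degree
Reversed (n..1): degree | use | comprise | visit | railway
Result = "degree use comprise visit railway"


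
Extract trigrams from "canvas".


Word: "canvas" (length 6)
Number of trigrams = 6 - 3 + 1 = 4
  Position 0: "can"
  Position 1: "anv"
  Position 2: "nva"
  Position 3: "vas"
Trigrams = "can", "anv", "nva", "vas"


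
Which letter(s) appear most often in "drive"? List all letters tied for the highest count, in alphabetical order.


Word: "drive"
Letter counts:
  'd': 1
  'e': 1
  'i': 1
  'r': 1
  'v': 1
Maximum count = 1
Most frequent = 'd', 'e', 'i', 'r', 'v' (1 time each)


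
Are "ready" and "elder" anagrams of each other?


Word 1: "ready" → sorted: adery
Word 2: "elder" → sorted: deelr
Same letters? adery != deelr
Anagram = No


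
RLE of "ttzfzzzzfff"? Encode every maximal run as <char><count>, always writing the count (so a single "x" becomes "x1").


String: "ttzfzzzzfff"
Scanning for consecutive runs:
  't' x 2
  'z' x 1
  'f' x 1
  'z' x 4
  'f' x 3
RLE = "t2z1f1z4f3"


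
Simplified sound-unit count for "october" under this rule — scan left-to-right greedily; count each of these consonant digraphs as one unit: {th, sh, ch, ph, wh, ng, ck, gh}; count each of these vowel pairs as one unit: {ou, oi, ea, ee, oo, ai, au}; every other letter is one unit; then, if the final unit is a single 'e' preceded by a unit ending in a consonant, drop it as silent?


Word: "october" (7 letters)
Left-to-right scan:
  [1] 'o' (letter)
  [2] 'c' (letter)
  [3] 't' (letter)
  [4] 'o' (letter)
  [5] 'b' (letter)
  [6] 'e' (letter)
  [7] 'r' (letter)
Units from scan: 7
Sound units = 7 units


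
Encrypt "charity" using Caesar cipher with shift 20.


Word: "charity"
Shift: 20
Each letter → (letter + shift) mod 26:
  'c' (2) + 20 = 22 → 'w'
  'h' (7) + 20 = 1 → 'b'
  'a' (0) + 20 = 20 → 'u'
  'r' (17) + 20 = 11 → 'l'
  'i' (8) + 20 = 2 → 'c'
  't' (19) + 20 = 13 → 'n'
  'y' (24) + 20 = 18 → 's'
Result = "wbulcns"


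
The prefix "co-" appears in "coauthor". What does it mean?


Prefix: co-
Example: coauthor (co- + author)
Meaning = together


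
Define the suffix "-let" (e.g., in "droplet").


Suffix: -let
Example: droplet = drop + -let
Meaning = small


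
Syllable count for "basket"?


Word: "basket"
Syllable breakdown: bas-ket
Counting: 2 parts
= 2 syllables


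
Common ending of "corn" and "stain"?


Word 1: "corn"
Word 2: "stain"
Comparing from end:
  Pos -1: 'n' == 'n'
  Pos -2: 'r' != 'i' (stop)
LCS = "n" (length 1)


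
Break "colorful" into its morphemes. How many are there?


Word: "colorful"
Morphemes: color + -ful
Each morpheme carries meaning
= 2 morphemes


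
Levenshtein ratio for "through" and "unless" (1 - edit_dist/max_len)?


Word 1: "through" (length 7)
Word 2: "unless" (length 6)
One optimal edit sequence:
  1. delete 't'  (+1)
  2. substitute 'h' -> 'u'  (+1)
  3. substitute 'r' -> 'n'  (+1)
  4. substitute 'o' -> 'l'  (+1)
  5. substitute 'u' -> 'e'  (+1)
  6. substitute 'g' -> 's'  (+1)
  7. substitute 'h' -> 's'  (+1)
Edit distance = 7
Max length = max(7, 6) = 7
Similarity = 1 - 7/7
= 0.0000


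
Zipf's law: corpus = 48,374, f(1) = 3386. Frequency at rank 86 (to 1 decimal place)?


Zipf's law: f(r) = f(1) / r
f(1) = 3386
f(86) = 3386 / 86
= 39.4 occurrences


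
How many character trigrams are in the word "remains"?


Word: "remains" (length 7)
Number of 3-grams = length - 3 + 1 = 7 - 3 + 1
= 5


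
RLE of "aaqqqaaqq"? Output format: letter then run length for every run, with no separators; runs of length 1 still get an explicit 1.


String: "aaqqqaaqq"
Scanning for consecutive runs:
  'a' x 2
  'q' x 3
  'a' x 2
  'q' x 2
RLE = "a2q3a2q2"


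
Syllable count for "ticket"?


Word: "ticket"
Syllable breakdown: tick | et
Counting: 2 parts
= 2 syllables


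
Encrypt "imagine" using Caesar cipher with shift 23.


Word: "imagine"
Shift: 23
Each letter → (letter + shift) mod 26:
  'i' (8) + 23 = 5 → 'f'
  'm' (12) + 23 = 9 → 'j'
  'a' (0) + 23 = 23 → 'x'
  'g' (6) + 23 = 3 → 'd'
  'i' (8) + 23 = 5 → 'f'
  'n' (13) + 23 = 10 → 'k'
  'e' (4) + 23 = 1 → 'b'
Result = "fjxdfkb"


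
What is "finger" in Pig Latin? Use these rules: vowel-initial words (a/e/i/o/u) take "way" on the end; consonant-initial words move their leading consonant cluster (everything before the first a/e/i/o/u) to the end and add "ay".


Word: "finger"
Starts with consonant(s) → move to end, add 'ay'
Consonant cluster: "f"
Pig Latin = "ingerfay"


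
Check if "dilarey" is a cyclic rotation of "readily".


Word: "readily", Candidate: "dilarey"
Method: check if candidate is substring of word+word
"readilyreadily" contains "dilarey"? No
Is rotation = No


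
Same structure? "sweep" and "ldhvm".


Pattern of "sweep": [0, 1, 2, 2, 3]
Pattern of "ldhvm": [0, 1, 2, 3, 4]
Patterns do not match
Same pattern = No


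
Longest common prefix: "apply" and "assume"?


Word 1: "apply"
Word 2: "assume"
Comparing from start:
  Pos 0: 'a' == 'a'
  Pos 1: 'p' != 's' (stop)
LCP = "a" (length 1)


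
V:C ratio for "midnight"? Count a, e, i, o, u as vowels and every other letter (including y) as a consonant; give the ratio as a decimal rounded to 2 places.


Word: "midnight"
Vowels (a,e,i,o,u): 2
Consonants: 6
Ratio = 2/6
= 0.33


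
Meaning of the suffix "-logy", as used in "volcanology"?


Suffix: -logy
As in: volcanology -> volcano + -logy
Meaning = study of


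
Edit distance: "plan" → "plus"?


Word 1: "plan" (length 4)
Word 2: "plus" (length 4)
One optimal edit sequence (insert/delete/substitute each cost 1):
  1. keep 'p'
  2. keep 'l'
  3. substitute 'a' -> 'u'  (+1)
  4. substitute 'n' -> 's'  (+1)
Total edit operations: 2
Edit distance = 2


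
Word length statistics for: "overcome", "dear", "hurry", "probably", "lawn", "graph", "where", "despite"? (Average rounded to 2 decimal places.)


Lengths: "overcome"=8, "dear"=4, "hurry"=5, "probably"=8, "lawn"=4, "graph"=5, "where"=5, "despite"=7
Sum = 46, Count = 8
Average = 46/8 = 5.75
= avg=5.75, min=4, max=8


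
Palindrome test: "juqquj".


Word: "juqquj"
Reversed: "juqquj"
Forward == Backward? juqquj == juqquj
Palindrome = Yes


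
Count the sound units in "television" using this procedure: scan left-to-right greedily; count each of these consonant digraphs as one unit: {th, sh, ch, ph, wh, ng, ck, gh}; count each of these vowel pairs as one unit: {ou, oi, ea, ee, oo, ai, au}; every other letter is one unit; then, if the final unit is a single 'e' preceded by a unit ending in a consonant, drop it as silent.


Word: "television" (10 letters)
Left-to-right scan:
  (1) 't' (letter)
  (2) 'e' (letter)
  (3) 'l' (letter)
  (4) 'e' (letter)
  (5) 'v' (letter)
  (6) 'i' (letter)
  (7) 's' (letter)
  (8) 'i' (letter)
  (9) 'o' (letter)
  (10) 'n' (letter)
Units from scan: 10
Sound units = 10 units


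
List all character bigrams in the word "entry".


Word: "entry" (length 5)
Number of bigrams = 5 - 2 + 1 = 4
  Position 0: "en"
  Position 1: "nt"
  Position 2: "tr"
  Position 3: "ry"
Bigrams = "en", "nt", "tr", "ry"


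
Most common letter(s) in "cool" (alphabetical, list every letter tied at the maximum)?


Word: "cool"
Letter counts:
  'c': 1
  'l': 1
  'o': 2
Maximum count = 2
Most frequent = 'o' (2 times each)


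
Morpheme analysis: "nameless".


Word: "nameless"
Morphemes: name | -less
Each morpheme carries meaning
= 2 morphemes


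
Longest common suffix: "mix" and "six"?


Word 1: "mix"
Word 2: "six"
Comparing from end:
  Pos -1: 'x' == 'x'
  Pos -2: 'i' == 'i'
  Pos -3: 'm' != 's' (stop)
LCS = "ix" (length 2)


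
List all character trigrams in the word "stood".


Word: "stood" (length 5)
Number of trigrams = 5 - 3 + 1 = 3
  Position 0: "sto"
  Position 1: "too"
  Position 2: "ood"
Trigrams = "sto", "too", "ood"


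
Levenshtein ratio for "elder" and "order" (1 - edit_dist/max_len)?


Word 1: "elder" (length 5)
Word 2: "order" (length 5)
One optimal edit sequence:
  1. substitute 'e' -> 'o'  (+1)
  2. substitute 'l' -> 'r'  (+1)
  3. keep 'd'
  4. keep 'e'
  5. keep 'r'
Edit distance = 2
Max length = max(5, 5) = 5
Similarity = 1 - 2/5
= 0.6000


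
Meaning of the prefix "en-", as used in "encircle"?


Prefix: en-
As in: encircle -> en- + circle
Meaning = cause to / put into


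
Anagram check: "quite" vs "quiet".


Word 1: "quite" → sorted: eiqtu
Word 2: "quiet" → sorted: eiqtu
Same letters? eiqtu == eiqtu
Anagram = Yes


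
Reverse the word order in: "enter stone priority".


Original: "enter stone priority"
Words (1..n): enter | stone | priority
Reversed (n..1): priority | stone | enter
Result = "priority stone enter"


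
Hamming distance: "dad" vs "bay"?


Comparing character by character (same length = 3):
  Pos 0: 'd' vs 'b' !=
  Pos 1: 'a' vs 'a' =
  Pos 2: 'd' vs 'y' !=
Hamming distance = 2


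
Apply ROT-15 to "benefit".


Word: "benefit"
Shift: 15
Each letter → (letter + shift) mod 26:
  'b' (1) + 15 = 16 → 'q'
  'e' (4) + 15 = 19 → 't'
  'n' (13) + 15 = 2 → 'c'
  'e' (4) + 15 = 19 → 't'
  'f' (5) + 15 = 20 → 'u'
  'i' (8) + 15 = 23 → 'x'
  't' (19) + 15 = 8 → 'i'
Result = "qtctuxi"


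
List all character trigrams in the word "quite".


Word: "quite" (length 5)
Number of trigrams = 5 - 3 + 1 = 3
  Position 0: "qui"
  Position 1: "uit"
  Position 2: "ite"
Trigrams = "qui", "uit", "ite"


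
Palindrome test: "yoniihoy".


Word: "yoniihoy"
Reversed: "yohiinoy"
Forward == Backward? yoniihoy != yohiinoy
Palindrome = No


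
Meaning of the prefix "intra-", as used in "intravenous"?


Prefix: intra-
Example: intravenous (intra- + venous)
Meaning = within


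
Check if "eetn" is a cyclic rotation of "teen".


Word: "teen", Candidate: "eetn"
Method: check if candidate is substring of word+word
"teenteen" contains "eetn"? No
Is rotation = No


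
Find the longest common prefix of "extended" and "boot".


Word 1: "extended"
Word 2: "boot"
Comparing from start:
  Pos 0: 'e' != 'b' (stop)
LCP = "" (length 0)


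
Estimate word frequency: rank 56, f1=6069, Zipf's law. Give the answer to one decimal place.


Zipf's law: f(r) = f(1) / r
f(1) = 6069
f(56) = 6069 / 56
= 108.4 occurrences


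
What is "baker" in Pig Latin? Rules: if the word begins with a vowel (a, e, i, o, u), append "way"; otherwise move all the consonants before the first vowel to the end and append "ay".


Word: "baker"
Starts with consonant(s) → move to end, add 'ay'
Consonant cluster: "b"
Pig Latin = "akerbay"


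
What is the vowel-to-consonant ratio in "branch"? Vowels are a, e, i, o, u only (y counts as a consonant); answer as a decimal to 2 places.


Word: "branch"
Vowels (a,e,i,o,u): 1
Consonants: 5
Ratio = 1/5
= 0.20


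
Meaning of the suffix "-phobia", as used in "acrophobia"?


Suffix: -phobia
Example: acrophobia = acro- + -phobia
Meaning = fear of


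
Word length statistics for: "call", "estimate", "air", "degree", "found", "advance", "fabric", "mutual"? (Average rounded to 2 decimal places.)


Lengths: "call"=4, "estimate"=8, "air"=3, "degree"=6, "found"=5, "advance"=7, "fabric"=6, "mutual"=6
Sum = 45, Count = 8
Average = 45/8 = 5.63
= avg=5.63, min=3, max=8


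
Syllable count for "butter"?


Word: "butter"
Syllable breakdown: but / ter
Counting: 2 parts
= 2 syllables


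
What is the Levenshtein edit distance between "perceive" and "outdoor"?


Word 1: "perceive" (length 8)
Word 2: "outdoor" (length 7)
One optimal edit sequence (insert/delete/substitute each cost 1):
  1. delete 'p'  (+1)
  2. substitute 'e' -> 'o'  (+1)
  3. substitute 'r' -> 'u'  (+1)
  4. substitute 'c' -> 't'  (+1)
  5. substitute 'e' -> 'd'  (+1)
  6. substitute 'i' -> 'o'  (+1)
  7. substitute 'v' -> 'o'  (+1)
  8. substitute 'e' -> 'r'  (+1)
Total edit operations: 8
Edit distance = 8


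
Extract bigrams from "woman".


Word: "woman" (length 5)
Number of bigrams = 5 - 2 + 1 = 4
  Position 0: "wo"
  Position 1: "om"
  Position 2: "ma"
  Position 3: "an"
Bigrams = "wo", "om", "ma", "an"


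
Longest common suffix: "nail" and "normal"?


Word 1: "nail"
Word 2: "normal"
Comparing from end:
  Pos -1: 'l' == 'l'
  Pos -2: 'i' != 'a' (stop)
LCS = "l" (length 1)


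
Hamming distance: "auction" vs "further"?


Comparing character by character (same length = 7):
  Pos 0: 'a' vs 'f' !=
  Pos 1: 'u' vs 'u' =
  Pos 2: 'c' vs 'r' !=
  Pos 3: 't' vs 't' =
  Pos 4: 'i' vs 'h' !=
  Pos 5: 'o' vs 'e' !=
  Pos 6: 'n' vs 'r' !=
Hamming distance = 5


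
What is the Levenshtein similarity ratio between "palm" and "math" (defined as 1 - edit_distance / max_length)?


Word 1: "palm" (length 4)
Word 2: "math" (length 4)
One optimal edit sequence:
  1. substitute 'p' -> 'm'  (+1)
  2. keep 'a'
  3. substitute 'l' -> 't'  (+1)
  4. substitute 'm' -> 'h'  (+1)
Edit distance = 3
Max length = max(4, 4) = 4
Similarity = 1 - 3/4
= 0.2500


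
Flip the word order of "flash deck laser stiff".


Original: "flash deck laser stiff"
Words (1..n): flash | deck | laser | stiff
Reversed (n..1): stiff | laser | deck | flash
Result = "stiff laser deck flash"


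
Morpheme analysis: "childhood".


Word: "childhood"
Morphemes: child | -hood
Each morpheme carries meaning
= 2 morphemes


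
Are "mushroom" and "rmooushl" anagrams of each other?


Word 1: "mushroom" → sorted: hmmoorsu
Word 2: "rmooushl" → sorted: hlmoorsu
Same letters? hmmoorsu != hlmoorsu
Anagram = No


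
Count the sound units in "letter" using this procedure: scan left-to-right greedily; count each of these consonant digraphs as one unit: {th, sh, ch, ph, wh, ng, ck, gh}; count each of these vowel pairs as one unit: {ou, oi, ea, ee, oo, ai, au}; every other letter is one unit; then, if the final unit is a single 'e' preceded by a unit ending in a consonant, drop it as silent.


Word: "letter" (6 letters)
Left-to-right scan:
  (1) 'l' (letter)
  (2) 'e' (letter)
  (3) 't' (letter)
  (4) 't' (letter)
  (5) 'e' (letter)
  (6) 'r' (letter)
Units from scan: 6
Sound units = 6 units


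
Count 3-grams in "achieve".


Word: "achieve" (length 7)
Number of 3-grams = length - 3 + 1 = 7 - 3 + 1
= 5


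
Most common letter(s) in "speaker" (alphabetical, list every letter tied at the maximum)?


Word: "speaker"
Letter counts:
  'a': 1
  'e': 2
  'k': 1
  'p': 1
  'r': 1
  's': 1
Maximum count = 2
Most frequent = 'e' (2 times each)


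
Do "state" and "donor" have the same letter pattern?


Pattern of "state": [0, 1, 2, 1, 3]
Pattern of "donor": [0, 1, 2, 1, 3]
Patterns match
Same pattern = Yes


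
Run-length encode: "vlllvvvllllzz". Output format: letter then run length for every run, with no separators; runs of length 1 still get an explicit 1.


String: "vlllvvvllllzz"
Scanning for consecutive runs:
  'v' x 1
  'l' x 3
  'v' x 3
  'l' x 4
  'z' x 2
RLE = "v1l3v3l4z2"


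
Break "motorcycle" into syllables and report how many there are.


Word: "motorcycle"
Syllable breakdown: mo-tor-cy-cle
Counting: 4 parts
= 4 syllables


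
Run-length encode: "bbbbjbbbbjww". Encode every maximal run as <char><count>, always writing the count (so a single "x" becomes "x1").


String: "bbbbjbbbbjww"
Scanning for consecutive runs:
  'b' x 4
  'j' x 1
  'b' x 4
  'j' x 1
  'w' x 2
RLE = "b4j1b4j1w2"


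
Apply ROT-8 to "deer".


Word: "deer"
Shift: 8
Each letter → (letter + shift) mod 26:
  'd' (3) + 8 = 11 → 'l'
  'e' (4) + 8 = 12 → 'm'
  'e' (4) + 8 = 12 → 'm'
  'r' (17) + 8 = 25 → 'z'
Result = "lmmz"


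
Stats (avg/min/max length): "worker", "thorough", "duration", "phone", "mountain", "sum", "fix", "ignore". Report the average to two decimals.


Lengths: "worker"=6, "thorough"=8, "duration"=8, "phone"=5, "mountain"=8, "sum"=3, "fix"=3, "ignore"=6
Sum = 47, Count = 8
Average = 47/8 = 5.88
= avg=5.88, min=3, max=8


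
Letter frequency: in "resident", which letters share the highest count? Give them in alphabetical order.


Word: "resident"
Letter counts:
  'd': 1
  'e': 2
  'i': 1
  'n': 1
  'r': 1
  's': 1
  't': 1
Maximum count = 2
Most frequent = 'e' (2 times each)


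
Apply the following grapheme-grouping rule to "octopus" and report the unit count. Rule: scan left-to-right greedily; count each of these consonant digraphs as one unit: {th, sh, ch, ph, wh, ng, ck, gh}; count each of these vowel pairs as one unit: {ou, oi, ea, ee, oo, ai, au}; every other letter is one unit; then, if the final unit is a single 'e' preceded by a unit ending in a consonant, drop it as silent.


Word: "octopus" (7 letters)
Left-to-right scan:
  (1) 'o' (letter)
  (2) 'c' (letter)
  (3) 't' (letter)
  (4) 'o' (letter)
  (5) 'p' (letter)
  (6) 'u' (letter)
  (7) 's' (letter)
Units from scan: 7
Sound units = 7 units


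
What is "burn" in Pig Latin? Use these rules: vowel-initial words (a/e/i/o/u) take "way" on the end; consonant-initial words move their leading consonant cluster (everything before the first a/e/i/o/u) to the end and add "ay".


Word: "burn"
Starts with consonant(s) → move to end, add 'ay'
Consonant cluster: "b"
Pig Latin = "urnbay"


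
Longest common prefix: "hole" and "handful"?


Word 1: "hole"
Word 2: "handful"
Comparing from start:
  Pos 0: 'h' == 'h'
  Pos 1: 'o' != 'a' (stop)
LCP = "h" (length 1)


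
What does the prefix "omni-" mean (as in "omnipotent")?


Prefix: omni-
As in: omnipotent -> omni- + potent
Meaning = all


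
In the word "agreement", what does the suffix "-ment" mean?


Suffix: -ment
Example: agreement (agree + -ment)
Meaning = result of action


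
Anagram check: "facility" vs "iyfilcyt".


Word 1: "facility" → sorted: acfiilty
Word 2: "iyfilcyt" → sorted: cfiiltyy
Same letters? acfiilty != cfiiltyy
Anagram = No


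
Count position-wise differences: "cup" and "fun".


Comparing character by character (same length = 3):
  Pos 0: 'c' vs 'f' !=
  Pos 1: 'u' vs 'u' =
  Pos 2: 'p' vs 'n' !=
Hamming distance = 2


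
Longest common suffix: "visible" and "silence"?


Word 1: "visible"
Word 2: "silence"
Comparing from end:
  Pos -1: 'e' == 'e'
  Pos -2: 'l' != 'c' (stop)
LCS = "e" (length 1)


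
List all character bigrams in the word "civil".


Word: "civil" (length 5)
Number of bigrams = 5 - 2 + 1 = 4
  Position 0: "ci"
  Position 1: "iv"
  Position 2: "vi"
  Position 3: "il"
Bigrams = "ci", "iv", "vi", "il"


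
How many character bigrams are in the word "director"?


Word: "director" (length 8)
Number of 2-grams = length - 2 + 1 = 8 - 2 + 1
= 7


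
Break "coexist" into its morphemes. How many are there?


Word: "coexist"
Morphemes: co- | exist
Each morpheme carries meaning
= 2 morphemes


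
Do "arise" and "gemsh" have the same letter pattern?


Pattern of "arise": [0, 1, 2, 3, 4]
Pattern of "gemsh": [0, 1, 2, 3, 4]
Patterns match
Same pattern = Yes


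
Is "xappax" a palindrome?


Word: "xappax"
Reversed: "xappax"
Forward == Backward? xappax == xappax
Palindrome = Yes


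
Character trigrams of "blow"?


Word: "blow" (length 4)
Number of trigrams = 4 - 3 + 1 = 2
  Position 0: "blo"
  Position 1: "low"
Trigrams = "blo", "low"


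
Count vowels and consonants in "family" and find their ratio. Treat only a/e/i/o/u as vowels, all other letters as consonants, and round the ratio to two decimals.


Word: "family"
Vowels (a,e,i,o,u): 2
Consonants: 4
Ratio = 2/4
= 0.50


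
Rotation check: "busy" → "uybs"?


Word: "busy", Candidate: "uybs"
Method: check if candidate is substring of word+word
"busybusy" contains "uybs"? No
Is rotation = No


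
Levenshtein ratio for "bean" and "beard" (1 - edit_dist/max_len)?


Word 1: "bean" (length 4)
Word 2: "beard" (length 5)
One optimal edit sequence:
  1. keep 'b'
  2. keep 'e'
  3. keep 'a'
  4. insert 'r'  (+1)
  5. substitute 'n' -> 'd'  (+1)
Edit distance = 2
Max length = max(4, 5) = 5
Similarity = 1 - 2/5
= 0.6000


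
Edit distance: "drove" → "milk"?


Word 1: "drove" (length 5)
Word 2: "milk" (length 4)
One optimal edit sequence (insert/delete/substitute each cost 1):
  1. delete 'd'  (+1)
  2. substitute 'r' -> 'm'  (+1)
  3. substitute 'o' -> 'i'  (+1)
  4. substitute 'v' -> 'l'  (+1)
  5. substitute 'e' -> 'k'  (+1)
Total edit operations: 5
Edit distance = 5


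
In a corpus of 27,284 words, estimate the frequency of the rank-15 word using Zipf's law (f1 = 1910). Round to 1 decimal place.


Zipf's law: f(r) = f(1) / r
f(1) = 1910
f(15) = 1910 / 15
= 127.3 occurrences


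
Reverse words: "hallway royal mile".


Original: "hallway royal mile"
Words (1..n): hallway | royal | mile
Reversed (n..1): mile | royal | hallway
Result = "mile royal hallway"


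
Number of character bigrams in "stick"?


Word: "stick" (length 5)
Number of 2-grams = length - 2 + 1 = 5 - 2 + 1
= 4


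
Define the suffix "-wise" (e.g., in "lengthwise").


Suffix: -wise
As in: lengthwise -> length + -wise
Meaning = in the manner of


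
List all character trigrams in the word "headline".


Word: "headline" (length 8)
Number of trigrams = 8 - 3 + 1 = 6
  Position 0: "hea"
  Position 1: "ead"
  Position 2: "adl"
  Position 3: "dli"
  Position 4: "lin"
  Position 5: "ine"
Trigrams = "hea", "ead", "adl", "dli", "lin", "ine"


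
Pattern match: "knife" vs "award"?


Pattern of "knife": [0, 1, 2, 3, 4]
Pattern of "award": [0, 1, 0, 2, 3]
Patterns do not match
Same pattern = No


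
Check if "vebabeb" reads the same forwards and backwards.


Word: "vebabeb"
Reversed: "bebabev"
Forward == Backward? vebabeb != bebabev
Palindrome = No


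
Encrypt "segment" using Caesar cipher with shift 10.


Word: "segment"
Shift: 10
Each letter → (letter + shift) mod 26:
  's' (18) + 10 = 2 → 'c'
  'e' (4) + 10 = 14 → 'o'
  'g' (6) + 10 = 16 → 'q'
  'm' (12) + 10 = 22 → 'w'
  'e' (4) + 10 = 14 → 'o'
  'n' (13) + 10 = 23 → 'x'
  't' (19) + 10 = 3 → 'd'
Result = "coqwoxd"


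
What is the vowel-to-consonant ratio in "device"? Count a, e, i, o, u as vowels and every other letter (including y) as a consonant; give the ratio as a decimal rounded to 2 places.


Word: "device"
Vowels (a,e,i,o,u): 3
Consonants: 3
Ratio = 3/3
= 1.00


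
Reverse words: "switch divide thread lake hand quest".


Original: "switch divide thread lake hand quest"
Words (1..n): switch | divide | thread | lake | hand | quest
Reversed (n..1): quest | hand | lake | thread | divide | switch
Result = "quest hand lake thread divide switch"


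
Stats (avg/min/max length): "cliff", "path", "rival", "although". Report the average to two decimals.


Lengths: "cliff"=5, "path"=4, "rival"=5, "although"=8
Sum = 22, Count = 4
Average = 22/4 = 5.50
= avg=5.50, min=4, max=8


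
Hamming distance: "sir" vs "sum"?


Comparing character by character (same length = 3):
  Pos 0: 's' vs 's' =
  Pos 1: 'i' vs 'u' !=
  Pos 2: 'r' vs 'm' !=
Hamming distance = 2


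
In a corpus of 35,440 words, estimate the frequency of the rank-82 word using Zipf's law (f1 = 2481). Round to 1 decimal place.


Zipf's law: f(r) = f(1) / r
f(1) = 2481
f(82) = 2481 / 82
= 30.3 occurrences


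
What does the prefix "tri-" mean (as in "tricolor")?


Prefix: tri-
Example: tricolor = tri- + color
Meaning = three


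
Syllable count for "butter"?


Word: "butter"
Syllable breakdown: but | ter
Counting: 2 parts
= 2 syllables


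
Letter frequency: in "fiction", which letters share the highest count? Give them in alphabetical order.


Word: "fiction"
Letter counts:
  'c': 1
  'f': 1
  'i': 2
  'n': 1
  'o': 1
  't': 1
Maximum count = 2
Most frequent = 'i' (2 times each)


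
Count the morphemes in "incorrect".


Word: "incorrect"
Morphemes: in- | correct
Each morpheme carries meaning
= 2 morphemes


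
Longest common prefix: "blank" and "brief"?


Word 1: "blank"
Word 2: "brief"
Comparing from start:
  Pos 0: 'b' == 'b'
  Pos 1: 'l' != 'r' (stop)
LCP = "b" (length 1)
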